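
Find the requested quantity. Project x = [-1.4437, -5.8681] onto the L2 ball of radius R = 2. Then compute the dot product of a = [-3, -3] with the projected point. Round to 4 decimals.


Step 1: Compute ||x|| (intermediates to 6 decimals).
||x|| = sqrt((-1.4437)^2 + (-5.8681)^2) = 6.043084
Step 2: Project.
Since ||x|| > R, scale = R/||x|| = 2/6.043084 = 0.330957, proj(x) = scale * x
proj(x) = [-0.477803, -1.942089]
Step 3: Dot product.
a^T * proj(x) = -3*(-0.477803) - 3*(-1.942089) = 7.2597


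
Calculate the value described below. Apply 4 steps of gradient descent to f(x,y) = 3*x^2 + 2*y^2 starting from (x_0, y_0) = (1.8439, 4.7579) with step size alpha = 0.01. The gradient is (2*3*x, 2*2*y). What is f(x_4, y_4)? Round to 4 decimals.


Gradient descent on f(x,y) = 3*x^2 + 2*y^2.
Starting point: (1.8439, 4.7579), alpha = 0.01
Step 1: grad_x = 2*3*1.8439 = 11.0634, grad_y = 2*2*4.7579 = 19.0316
  x_1 = 1.8439 - 0.01*11.0634 = 1.7333
  y_1 = 4.7579 - 0.01*19.0316 = 4.5676
Step 2: grad_x = 2*3*1.7333 = 10.3996, grad_y = 2*2*4.5676 = 18.2703
  x_2 = 1.7333 - 0.01*10.3996 = 1.6293
  y_2 = 4.5676 - 0.01*18.2703 = 4.3849
Step 3: grad_x = 2*3*1.6293 = 9.7756, grad_y = 2*2*4.3849 = 17.5395
  x_3 = 1.6293 - 0.01*9.7756 = 1.5315
  y_3 = 4.3849 - 0.01*17.5395 = 4.2095
Step 4: grad_x = 2*3*1.5315 = 9.1891, grad_y = 2*2*4.2095 = 16.8379
  x_4 = 1.5315 - 0.01*9.1891 = 1.4396
  y_4 = 4.2095 - 0.01*16.8379 = 4.0411
f(1.4396, 4.0411) = 3*1.4396^2 + 2*4.0411^2 = 38.8786


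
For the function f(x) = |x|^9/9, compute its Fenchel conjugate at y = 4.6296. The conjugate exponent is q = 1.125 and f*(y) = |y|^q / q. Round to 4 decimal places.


The conjugate exponent q satisfies 1/p + 1/q = 1.
p = 9, so q = 9/(9 - 1) = 1.125
|y|^q = 4.6296^1.125 = 5.6071
f*(4.6296) = 5.6071 / 1.125 = 4.9841


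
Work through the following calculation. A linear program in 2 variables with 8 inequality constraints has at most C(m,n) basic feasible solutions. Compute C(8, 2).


Each vertex corresponds to some choice of n active constraints out of m, so the number of vertices is at most C(m, n) = m! / (n!(m-n)!).
m = 8, n = 2
Numerator: 8 * 7
Denominator: 2! = 2
C(8, 2) = 28


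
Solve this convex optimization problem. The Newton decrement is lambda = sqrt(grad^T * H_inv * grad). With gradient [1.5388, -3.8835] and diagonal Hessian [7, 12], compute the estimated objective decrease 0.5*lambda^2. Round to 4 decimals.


Step 1: H is diagonal, so H^(-1) * g = [0.2198, -0.3236].
Step 2: g^T H^(-1) g = sum_i g_i^2 / H_ii
  = (1.5388)^2/7 + (-3.8835)^2/12
  = 0.3383 + 1.2568 = 1.5951
Step 3: Objective decrease = 0.5 * g^T H^(-1) g = 0.7975


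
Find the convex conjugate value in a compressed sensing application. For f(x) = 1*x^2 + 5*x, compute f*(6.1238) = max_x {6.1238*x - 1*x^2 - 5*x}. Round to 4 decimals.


f*(y) = sup_x {y*x - a*x^2 - b*x} = sup_x {(y-b)*x - a*x^2}
FOC: (y - b) - 2a*x = 0 => x* = (y - b)/(2a)
x* = (6.1238 - 5)/(2*1) = 0.5619
f*(6.1238) = (y-b)^2/(4a) = (6.1238 - 5)^2/(4*1)
= 1.2629/4 = 0.3157


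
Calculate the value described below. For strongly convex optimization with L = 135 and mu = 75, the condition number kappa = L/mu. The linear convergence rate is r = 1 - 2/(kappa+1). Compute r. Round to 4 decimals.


Step 1: Compute the condition number.
kappa = L/mu = 135/75 = 1.8
Step 2: Compute the convergence rate.
r = 1 - 2/(kappa + 1) = 1 - 2*mu/(L + mu) = (L - mu)/(L + mu) = 60/210 = 0.2857


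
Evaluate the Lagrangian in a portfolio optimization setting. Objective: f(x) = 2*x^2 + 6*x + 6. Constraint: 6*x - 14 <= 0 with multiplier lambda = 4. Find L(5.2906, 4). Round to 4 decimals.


Step 1: Evaluate f(x).
f(5.2906) = 2*5.2906^2 + 6*5.2906 + 6 = 93.7245
Step 2: Evaluate g(x).
g(5.2906) = 6*5.2906 - 14 = 17.7436
Step 3: Compute Lagrangian.
L = 93.7245 + 4*17.7436 = 164.6989


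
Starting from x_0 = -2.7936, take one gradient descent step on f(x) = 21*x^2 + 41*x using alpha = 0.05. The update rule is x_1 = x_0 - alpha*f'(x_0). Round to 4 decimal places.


We compute the gradient at x_0 and apply the update.
f'(x) = 42*x + 41
f'(-2.7936) = 42*-2.7936 + 41 = -76.3312
x_1 = -2.7936 - 0.05*-76.3312 = 1.023


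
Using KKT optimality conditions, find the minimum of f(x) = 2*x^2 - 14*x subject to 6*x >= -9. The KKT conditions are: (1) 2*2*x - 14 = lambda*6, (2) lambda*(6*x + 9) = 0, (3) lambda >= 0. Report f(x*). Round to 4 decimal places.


Step 1: Try lambda = 0 (constraint inactive).
Stationarity: 2*2*x - 14 = 0
x* = 14/(2*2) = 3.5
Check constraint: 6*3.5 = 21.0 >= -9 -- satisfied.
Step 2: Compute optimal value.
f(x*) = 2*3.5^2 - 14*3.5 = -24.5


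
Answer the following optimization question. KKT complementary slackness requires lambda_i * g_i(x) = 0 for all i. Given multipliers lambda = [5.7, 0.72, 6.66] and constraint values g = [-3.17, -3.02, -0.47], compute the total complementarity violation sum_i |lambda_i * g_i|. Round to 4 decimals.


KKT complementary slackness check:
lambda_1 * g_1 = 5.7 * -3.17 = -18.069
lambda_2 * g_2 = 0.72 * -3.02 = -2.1744
lambda_3 * g_3 = 6.66 * -0.47 = -3.1302
Total violation = 18.069 + 2.1744 + 3.1302 = 23.3736


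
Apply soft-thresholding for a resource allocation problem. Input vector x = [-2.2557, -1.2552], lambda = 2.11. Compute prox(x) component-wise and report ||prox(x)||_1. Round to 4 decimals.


Soft-thresholding with lambda = 2.11:
prox(-2.2557) = sign(-2.2557)*max(|-2.2557| - 2.11, 0) = -0.1457
prox(-1.2552) = sign(-1.2552)*max(|-1.2552| - 2.11, 0) = 0.0
prox(x) = [-0.1457, 0.0]
||prox(x)||_1 = 0.1457 + 0.0 = 0.1457


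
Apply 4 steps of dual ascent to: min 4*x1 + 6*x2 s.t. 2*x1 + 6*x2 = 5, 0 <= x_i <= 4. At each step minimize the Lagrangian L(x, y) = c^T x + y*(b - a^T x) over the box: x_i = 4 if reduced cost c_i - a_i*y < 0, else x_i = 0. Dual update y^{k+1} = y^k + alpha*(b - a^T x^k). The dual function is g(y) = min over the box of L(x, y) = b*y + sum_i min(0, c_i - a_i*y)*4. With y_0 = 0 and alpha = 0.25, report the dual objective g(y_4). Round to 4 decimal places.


Dual ascent for LP: min 4*x1 + 6*x2, 2*x1 + 6*x2 = 5, 0 <= x_i <= 4
Step 1: y^k = 0.0, reduced costs: (4.0, 6.0)
  x^k = (0.0, 0.0), subgradient = b - a^T x = 5.0
  y^{k+1} = 0.0 + 0.25*5.0 = 1.25
Step 2: y^k = 1.25, reduced costs: (1.5, -1.5)
  x^k = (0.0, 4.0), subgradient = b - a^T x = -19.0
  y^{k+1} = 1.25 + 0.25*-19.0 = -3.5
Step 3: y^k = -3.5, reduced costs: (11.0, 27.0)
  x^k = (0.0, 0.0), subgradient = b - a^T x = 5.0
  y^{k+1} = -3.5 + 0.25*5.0 = -2.25
Step 4: y^k = -2.25, reduced costs: (8.5, 19.5)
  x^k = (0.0, 0.0), subgradient = b - a^T x = 5.0
  y^{k+1} = -2.25 + 0.25*5.0 = -1.0
Dual objective at y_4 = -1.0: reduced costs (6.0, 12.0), box minimizer x = (0.0, 0.0)
g(y_4) = b*y + (c1 - a1*y)*x1 + (c2 - a2*y)*x2 = 5*(-1.0) + 6.0*0.0 + 12.0*0.0 = -5.0 + 0.0 + 0.0 = -5.0


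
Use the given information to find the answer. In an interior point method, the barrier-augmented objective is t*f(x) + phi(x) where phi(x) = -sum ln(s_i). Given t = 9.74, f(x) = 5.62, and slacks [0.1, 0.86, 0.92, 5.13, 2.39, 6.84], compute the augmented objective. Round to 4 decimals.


Step 1: Compute log-barrier.
ln values: [-2.3026, -0.1508, -0.0834, 1.6351, 0.8713, 1.9228]
phi = -(-2.3026 - 0.1508 - 0.0834 + 1.6351 + 0.8713 + 1.9228) = -1.8924
Step 2: Compute augmented objective.
t*f(x) = 9.74*5.62 = 54.7388
Total = 54.7388 - 1.8924 = 52.8464


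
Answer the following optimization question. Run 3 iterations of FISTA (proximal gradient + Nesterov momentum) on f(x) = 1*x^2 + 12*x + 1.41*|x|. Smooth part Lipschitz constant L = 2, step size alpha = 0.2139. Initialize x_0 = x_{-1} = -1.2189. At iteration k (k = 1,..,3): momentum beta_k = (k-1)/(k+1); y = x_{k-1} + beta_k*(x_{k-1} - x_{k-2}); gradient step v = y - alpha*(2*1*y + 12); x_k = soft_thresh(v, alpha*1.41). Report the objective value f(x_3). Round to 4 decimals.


FISTA on f(x) = 1*x^2 + 12*x + 1.41*|x|
L = 2, alpha = 0.2139
Iteration 1: beta = 0.0, y = -1.2189 + 0.0*(-1.2189 + 1.2189) = -1.2189
  grad(y) = 9.5622, v = y - alpha*grad = -3.2643
  prox(v) = soft_thresh(-3.2643, 0.3016) = -2.9627
Iteration 2: beta = 0.3333, y = -2.9627 + 0.3333*(-2.9627 + 1.2189) = -3.5439
  grad(y) = 4.9122, v = y - alpha*grad = -4.5946
  prox(v) = soft_thresh(-4.5946, 0.3016) = -4.293
Iteration 3: beta = 0.5, y = -4.293 + 0.5*(-4.293 + 2.9627) = -4.9582
  grad(y) = 2.0836, v = y - alpha*grad = -5.4039
  prox(v) = soft_thresh(-5.4039, 0.3016) = -5.1023
f(x_3) = 1*(-5.1023)^2 + 12*(-5.1023) + 1.41*|-5.1023| = -27.9999


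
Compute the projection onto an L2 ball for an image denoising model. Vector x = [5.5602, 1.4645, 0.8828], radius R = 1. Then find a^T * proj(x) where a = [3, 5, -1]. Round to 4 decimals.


Step 1: Compute ||x|| (intermediates to 6 decimals).
||x|| = sqrt(5.5602^2 + 1.4645^2 + 0.8828^2) = 5.817209
Step 2: Project.
Since ||x|| > R, scale = R/||x|| = 1/5.817209 = 0.171904, proj(x) = scale * x
proj(x) = [0.955821, 0.251753, 0.151757]
Step 3: Dot product.
a^T * proj(x) = 3*0.955821 + 5*0.251753 - 1*0.151757 = 3.9745


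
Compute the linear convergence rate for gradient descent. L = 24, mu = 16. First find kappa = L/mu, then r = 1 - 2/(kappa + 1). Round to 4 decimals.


Step 1: Compute the condition number.
kappa = L/mu = 24/16 = 1.5
Step 2: Compute the convergence rate.
r = 1 - 2/(kappa + 1) = 1 - 2*mu/(L + mu) = (L - mu)/(L + mu) = 8/40 = 0.2


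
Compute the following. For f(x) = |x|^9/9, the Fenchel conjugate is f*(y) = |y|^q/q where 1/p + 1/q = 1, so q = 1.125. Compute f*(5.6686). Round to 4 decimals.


The conjugate exponent q satisfies 1/p + 1/q = 1.
p = 9, so q = 9/(9 - 1) = 1.125
|y|^q = 5.6686^1.125 = 7.0414
f*(5.6686) = 7.0414 / 1.125 = 6.259


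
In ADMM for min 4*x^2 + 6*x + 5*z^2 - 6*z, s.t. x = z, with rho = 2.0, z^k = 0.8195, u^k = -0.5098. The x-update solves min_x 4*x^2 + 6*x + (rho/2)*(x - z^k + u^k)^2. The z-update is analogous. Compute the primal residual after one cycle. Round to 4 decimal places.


ADMM iteration with rho = 2.0, z^k = 0.8195, u^k = -0.5098
Step 1: x-update.
Minimize 4*x^2 + 6*x + (2.0/2)*(x - 0.8195 - 0.5098)^2
FOC: (2*4 + 2.0)*x = -6 + 2.0*(0.8195 + 0.5098)
x^{k+1} = -0.3341
Step 2: z-update.
Minimize 5*z^2 - 6*z + (2.0/2)*(-0.3341 - z - 0.5098)^2
FOC: (2*5 + 2.0)*z = 6 + 2.0*(-0.3341 - 0.5098)
z^{k+1} = 0.3593
Step 3: u-update.
u^{k+1} = -0.5098 - 0.3341 - 0.3593 = -1.2033
Step 4: Primal residual = |-0.3341 - 0.3593| = 0.6935


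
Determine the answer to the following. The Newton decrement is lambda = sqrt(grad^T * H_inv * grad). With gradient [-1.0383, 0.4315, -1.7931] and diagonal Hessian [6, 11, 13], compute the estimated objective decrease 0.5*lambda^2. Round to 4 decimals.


Step 1: H is diagonal, so H^(-1) * g = [-0.1731, 0.0392, -0.1379].
Step 2: g^T H^(-1) g = sum_i g_i^2 / H_ii
  = (-1.0383)^2/6 + (0.4315)^2/11 + (-1.7931)^2/13
  = 0.1797 + 0.0169 + 0.2473 = 0.4439
Step 3: Objective decrease = 0.5 * g^T H^(-1) g = 0.222


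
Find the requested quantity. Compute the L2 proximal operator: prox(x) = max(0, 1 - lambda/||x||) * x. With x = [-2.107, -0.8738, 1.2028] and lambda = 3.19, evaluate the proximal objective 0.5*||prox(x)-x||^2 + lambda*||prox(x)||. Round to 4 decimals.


Step 1: Compute ||x||.
||x|| = 2.5787
Step 2: Compute scaling factor.
scale = max(0, 1 - 3.19/2.5787) = 0.0
Step 3: prox(x) = [-0.0, -0.0, 0.0]
||prox(x)|| = 0.0
Step 4: Proximal objective.
0.5*||prox-x||^2 = 3.3249
lambda*||prox|| = 0.0
Total = 3.3249


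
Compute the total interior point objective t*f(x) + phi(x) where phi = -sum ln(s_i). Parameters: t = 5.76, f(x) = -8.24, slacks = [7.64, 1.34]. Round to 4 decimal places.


Step 1: Compute log-barrier.
ln values: [2.0334, 0.2927]
phi = -(2.0334 + 0.2927) = -2.3261
Step 2: Compute augmented objective.
t*f(x) = 5.76*-8.24 = -47.4624
Total = -47.4624 - 2.3261 = -49.7885


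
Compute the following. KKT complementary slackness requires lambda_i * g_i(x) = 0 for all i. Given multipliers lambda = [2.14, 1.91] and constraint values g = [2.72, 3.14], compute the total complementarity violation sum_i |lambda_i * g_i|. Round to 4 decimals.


KKT complementary slackness check:
lambda_1 * g_1 = 2.14 * 2.72 = 5.8208
lambda_2 * g_2 = 1.91 * 3.14 = 5.9974
Total violation = 5.8208 + 5.9974 = 11.8182


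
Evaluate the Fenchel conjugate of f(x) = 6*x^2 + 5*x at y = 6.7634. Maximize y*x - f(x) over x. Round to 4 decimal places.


f*(y) = sup_x {y*x - a*x^2 - b*x} = sup_x {(y-b)*x - a*x^2}
FOC: (y - b) - 2a*x = 0 => x* = (y - b)/(2a)
x* = (6.7634 - 5)/(2*6) = 0.147
f*(6.7634) = (y-b)^2/(4a) = (6.7634 - 5)^2/(4*6)
= 3.1096/24 = 0.1296


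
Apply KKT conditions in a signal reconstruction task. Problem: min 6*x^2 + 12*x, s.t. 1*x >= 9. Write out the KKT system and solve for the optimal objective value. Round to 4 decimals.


Step 1: Try lambda = 0 (constraint inactive).
x_unc = -12/(2*6) = -1.0
Check: 1*-1.0 = -1.0 < 9 -- violated!
Step 2: Constraint must be active: 1*x = 9
x* = 9/1 = 9.0
lambda = (2*6*9.0 + 12)/1 = 120.0
Step 3: Compute optimal value.
f(x*) = 6*9.0^2 + 12*9.0 = 594.0


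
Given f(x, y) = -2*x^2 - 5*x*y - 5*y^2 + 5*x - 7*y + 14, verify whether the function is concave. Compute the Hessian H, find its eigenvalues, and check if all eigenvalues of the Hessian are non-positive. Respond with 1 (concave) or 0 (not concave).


The Hessian of f(x,y) = -2*x^2 - 5*x*y - 5*y^2 + 5*x - 7*y + 14 is:
H = [[-4, -5], [-5, -10]]
Trace = -4 - 10 = -14
Determinant = -4*-10 - (-5)^2 = 15
Discriminant = (-14)^2 - 4*15 = 136.0
Eigenvalues: lambda_1 = -12.831, lambda_2 = -1.169
The function is concave.

1


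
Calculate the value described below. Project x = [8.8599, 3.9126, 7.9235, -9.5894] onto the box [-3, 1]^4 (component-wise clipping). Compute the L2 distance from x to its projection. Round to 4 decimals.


Project each component onto [-3, 1].
clip(8.8599) = 1.0, clip(3.9126) = 1.0, clip(7.9235) = 1.0, clip(-9.5894) = -3.0
Projection = [1.0, 1.0, 1.0, -3.0]
Squared diffs: [61.778, 8.4832, 47.9349, 43.4202]
Distance = sqrt(161.6163) = 12.7128


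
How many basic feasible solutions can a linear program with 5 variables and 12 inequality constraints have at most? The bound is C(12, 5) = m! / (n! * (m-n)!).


Each vertex corresponds to some choice of n active constraints out of m, so the number of vertices is at most C(m, n) = m! / (n!(m-n)!).
m = 12, n = 5
Numerator: 12 * 11 * 10 * 9 * 8
Denominator: 5! = 120
C(12, 5) = 792


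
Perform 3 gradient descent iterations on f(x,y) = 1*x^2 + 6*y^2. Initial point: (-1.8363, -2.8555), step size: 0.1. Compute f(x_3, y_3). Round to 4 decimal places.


Gradient descent on f(x,y) = 1*x^2 + 6*y^2.
Starting point: (-1.8363, -2.8555), alpha = 0.1
Step 1: grad_x = 2*1*-1.8363 = -3.6726, grad_y = 2*6*-2.8555 = -34.266
  x_1 = -1.8363 - 0.1*-3.6726 = -1.469
  y_1 = -2.8555 - 0.1*-34.266 = 0.5711
Step 2: grad_x = 2*1*-1.469 = -2.9381, grad_y = 2*6*0.5711 = 6.8532
  x_2 = -1.469 - 0.1*-2.9381 = -1.1752
  y_2 = 0.5711 - 0.1*6.8532 = -0.1142
Step 3: grad_x = 2*1*-1.1752 = -2.3505, grad_y = 2*6*-0.1142 = -1.3706
  x_3 = -1.1752 - 0.1*-2.3505 = -0.9402
  y_3 = -0.1142 - 0.1*-1.3706 = 0.0228
f(-0.9402, 0.0228) = 1*(-0.9402)^2 + 6*0.0228^2 = 0.8871


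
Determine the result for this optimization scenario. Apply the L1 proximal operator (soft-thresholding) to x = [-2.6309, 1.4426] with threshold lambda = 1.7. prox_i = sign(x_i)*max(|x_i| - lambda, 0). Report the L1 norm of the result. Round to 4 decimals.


Soft-thresholding with lambda = 1.7:
prox(-2.6309) = sign(-2.6309)*max(|-2.6309| - 1.7, 0) = -0.9309
prox(1.4426) = sign(1.4426)*max(|1.4426| - 1.7, 0) = 0.0
prox(x) = [-0.9309, 0.0]
||prox(x)||_1 = 0.9309 + 0.0 = 0.9309


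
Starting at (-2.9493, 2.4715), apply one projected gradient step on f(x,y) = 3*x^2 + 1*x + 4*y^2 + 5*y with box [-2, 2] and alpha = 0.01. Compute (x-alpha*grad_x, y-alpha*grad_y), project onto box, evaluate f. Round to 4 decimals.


Step 1: Compute gradient at (-2.9493, 2.4715).
grad_x = 2*3*-2.9493 + 1 = -16.6958
grad_y = 2*4*2.4715 + 5 = 24.772
Step 2: Gradient step.
x_raw = -2.9493 - 0.01*-16.6958 = -2.7823
y_raw = 2.4715 - 0.01*24.772 = 2.2238
Step 3: Project onto [-2, 2].
x_proj = clip(-2.7823) = -2.0
y_proj = clip(2.2238) = 2.0
Step 4: Evaluate f.
f(-2.0, 2.0) = 36.0


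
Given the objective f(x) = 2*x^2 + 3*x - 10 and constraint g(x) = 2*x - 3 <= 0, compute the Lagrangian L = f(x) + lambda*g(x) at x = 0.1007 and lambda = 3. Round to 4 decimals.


Step 1: Evaluate f(x).
f(0.1007) = 2*0.1007^2 + 3*0.1007 - 10 = -9.6776
Step 2: Evaluate g(x).
g(0.1007) = 2*0.1007 - 3 = -2.7986
Step 3: Compute Lagrangian.
L = -9.6776 + 3*-2.7986 = -18.0734


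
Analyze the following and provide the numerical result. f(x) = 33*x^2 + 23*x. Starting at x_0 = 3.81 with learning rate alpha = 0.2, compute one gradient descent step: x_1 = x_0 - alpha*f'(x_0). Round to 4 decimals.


We compute the gradient at x_0 and apply the update.
f'(x) = 66*x + 23
f'(3.81) = 66*3.81 + 23 = 274.46
x_1 = 3.81 - 0.2*274.46 = -51.082


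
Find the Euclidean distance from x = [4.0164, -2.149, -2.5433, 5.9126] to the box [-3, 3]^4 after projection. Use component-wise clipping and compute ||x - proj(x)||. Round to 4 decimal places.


Project each component onto [-3, 3].
clip(4.0164) = 3.0, clip(-2.149) = -2.149, clip(-2.5433) = -2.5433, clip(5.9126) = 3.0
Projection = [3.0, -2.149, -2.5433, 3.0]
Squared diffs: [1.0331, 0.0, 0.0, 8.4832]
Distance = sqrt(9.5163) = 3.0849


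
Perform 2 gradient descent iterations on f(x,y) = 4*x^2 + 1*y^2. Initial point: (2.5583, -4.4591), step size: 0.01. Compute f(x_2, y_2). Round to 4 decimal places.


Gradient descent on f(x,y) = 4*x^2 + 1*y^2.
Starting point: (2.5583, -4.4591), alpha = 0.01
Step 1: grad_x = 2*4*2.5583 = 20.4664, grad_y = 2*1*-4.4591 = -8.9182
  x_1 = 2.5583 - 0.01*20.4664 = 2.3536
  y_1 = -4.4591 - 0.01*-8.9182 = -4.3699
Step 2: grad_x = 2*4*2.3536 = 18.8291, grad_y = 2*1*-4.3699 = -8.7398
  x_2 = 2.3536 - 0.01*18.8291 = 2.1653
  y_2 = -4.3699 - 0.01*-8.7398 = -4.2825
f(2.1653, -4.2825) = 4*2.1653^2 + 1*(-4.2825)^2 = 37.0949


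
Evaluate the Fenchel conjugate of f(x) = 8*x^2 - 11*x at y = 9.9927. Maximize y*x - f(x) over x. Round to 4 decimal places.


f*(y) = sup_x {y*x - a*x^2 - b*x} = sup_x {(y-b)*x - a*x^2}
FOC: (y - b) - 2a*x = 0 => x* = (y - b)/(2a)
x* = (9.9927 + 11)/(2*8) = 1.312
f*(9.9927) = (y-b)^2/(4a) = (9.9927 + 11)^2/(4*8)
= 440.6935/32 = 13.7717


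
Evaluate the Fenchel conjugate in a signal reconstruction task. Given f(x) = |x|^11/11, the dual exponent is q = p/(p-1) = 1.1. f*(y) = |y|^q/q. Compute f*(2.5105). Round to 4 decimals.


The conjugate exponent q satisfies 1/p + 1/q = 1.
p = 11, so q = 11/(11 - 1) = 1.1
|y|^q = 2.5105^1.1 = 2.7526
f*(2.5105) = 2.7526 / 1.1 = 2.5023


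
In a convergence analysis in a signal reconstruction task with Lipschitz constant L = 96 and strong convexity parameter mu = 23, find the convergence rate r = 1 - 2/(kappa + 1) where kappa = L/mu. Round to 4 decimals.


Step 1: Compute the condition number.
kappa = L/mu = 96/23 = 4.1739
Step 2: Compute the convergence rate.
r = 1 - 2/(kappa + 1) = 1 - 2*mu/(L + mu) = (L - mu)/(L + mu) = 73/119 = 0.6134


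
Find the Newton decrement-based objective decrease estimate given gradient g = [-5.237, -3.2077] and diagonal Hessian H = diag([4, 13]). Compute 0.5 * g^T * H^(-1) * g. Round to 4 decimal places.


Step 1: H is diagonal, so H^(-1) * g = [-1.3093, -0.2467].
Step 2: g^T H^(-1) g = sum_i g_i^2 / H_ii
  = (-5.237)^2/4 + (-3.2077)^2/13
  = 6.8565 + 0.7915 = 7.648
Step 3: Objective decrease = 0.5 * g^T H^(-1) g = 3.824


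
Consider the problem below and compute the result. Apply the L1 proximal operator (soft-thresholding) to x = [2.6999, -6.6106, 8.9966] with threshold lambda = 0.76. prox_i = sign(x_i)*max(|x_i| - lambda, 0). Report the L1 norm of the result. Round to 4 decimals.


Soft-thresholding with lambda = 0.76:
prox(2.6999) = sign(2.6999)*max(|2.6999| - 0.76, 0) = 1.9399
prox(-6.6106) = sign(-6.6106)*max(|-6.6106| - 0.76, 0) = -5.8506
prox(8.9966) = sign(8.9966)*max(|8.9966| - 0.76, 0) = 8.2366
prox(x) = [1.9399, -5.8506, 8.2366]
||prox(x)||_1 = 1.9399 + 5.8506 + 8.2366 = 16.0271


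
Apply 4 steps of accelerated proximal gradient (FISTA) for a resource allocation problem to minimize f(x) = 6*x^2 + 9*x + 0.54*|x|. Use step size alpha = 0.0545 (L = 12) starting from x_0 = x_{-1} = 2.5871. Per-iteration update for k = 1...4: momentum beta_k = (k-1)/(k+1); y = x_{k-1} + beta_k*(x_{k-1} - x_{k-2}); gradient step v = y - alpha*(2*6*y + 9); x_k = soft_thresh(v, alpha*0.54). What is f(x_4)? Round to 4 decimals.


FISTA on f(x) = 6*x^2 + 9*x + 0.54*|x|
L = 12, alpha = 0.0545
Iteration 1: beta = 0.0, y = 2.5871 + 0.0*(2.5871 - 2.5871) = 2.5871
  grad(y) = 40.0452, v = y - alpha*grad = 0.4046
  prox(v) = soft_thresh(0.4046, 0.0294) = 0.3752
Iteration 2: beta = 0.3333, y = 0.3752 + 0.3333*(0.3752 - 2.5871) = -0.3621
  grad(y) = 4.6549, v = y - alpha*grad = -0.6158
  prox(v) = soft_thresh(-0.6158, 0.0294) = -0.5864
Iteration 3: beta = 0.5, y = -0.5864 + 0.5*(-0.5864 - 0.3752) = -1.0671
  grad(y) = -3.8056, v = y - alpha*grad = -0.8597
  prox(v) = soft_thresh(-0.8597, 0.0294) = -0.8303
Iteration 4: beta = 0.6, y = -0.8303 + 0.6*(-0.8303 + 0.5864) = -0.9767
  grad(y) = -2.72, v = y - alpha*grad = -0.8284
  prox(v) = soft_thresh(-0.8284, 0.0294) = -0.799
f(x_4) = 6*(-0.799)^2 + 9*(-0.799) + 0.54*|-0.799| = -2.9291


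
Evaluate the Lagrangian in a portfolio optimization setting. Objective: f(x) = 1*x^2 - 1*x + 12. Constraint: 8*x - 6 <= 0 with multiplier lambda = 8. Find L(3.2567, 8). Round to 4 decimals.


Step 1: Evaluate f(x).
f(3.2567) = 1*3.2567^2 - 1*3.2567 + 12 = 19.3494
Step 2: Evaluate g(x).
g(3.2567) = 8*3.2567 - 6 = 20.0536
Step 3: Compute Lagrangian.
L = 19.3494 + 8*20.0536 = 179.7782


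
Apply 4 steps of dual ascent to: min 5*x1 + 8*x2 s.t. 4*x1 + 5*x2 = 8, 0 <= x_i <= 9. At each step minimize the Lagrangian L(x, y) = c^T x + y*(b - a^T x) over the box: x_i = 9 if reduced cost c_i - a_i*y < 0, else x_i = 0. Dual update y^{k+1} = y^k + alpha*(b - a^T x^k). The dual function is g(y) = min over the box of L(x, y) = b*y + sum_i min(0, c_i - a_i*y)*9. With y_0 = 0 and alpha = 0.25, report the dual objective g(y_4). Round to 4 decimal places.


Dual ascent for LP: min 5*x1 + 8*x2, 4*x1 + 5*x2 = 8, 0 <= x_i <= 9
Step 1: y^k = 0.0, reduced costs: (5.0, 8.0)
  x^k = (0.0, 0.0), subgradient = b - a^T x = 8.0
  y^{k+1} = 0.0 + 0.25*8.0 = 2.0
Step 2: y^k = 2.0, reduced costs: (-3.0, -2.0)
  x^k = (9.0, 9.0), subgradient = b - a^T x = -73.0
  y^{k+1} = 2.0 + 0.25*-73.0 = -16.25
Step 3: y^k = -16.25, reduced costs: (70.0, 89.25)
  x^k = (0.0, 0.0), subgradient = b - a^T x = 8.0
  y^{k+1} = -16.25 + 0.25*8.0 = -14.25
Step 4: y^k = -14.25, reduced costs: (62.0, 79.25)
  x^k = (0.0, 0.0), subgradient = b - a^T x = 8.0
  y^{k+1} = -14.25 + 0.25*8.0 = -12.25
Dual objective at y_4 = -12.25: reduced costs (54.0, 69.25), box minimizer x = (0.0, 0.0)
g(y_4) = b*y + (c1 - a1*y)*x1 + (c2 - a2*y)*x2 = 8*(-12.25) + 54.0*0.0 + 69.25*0.0 = -98.0 + 0.0 + 0.0 = -98.0


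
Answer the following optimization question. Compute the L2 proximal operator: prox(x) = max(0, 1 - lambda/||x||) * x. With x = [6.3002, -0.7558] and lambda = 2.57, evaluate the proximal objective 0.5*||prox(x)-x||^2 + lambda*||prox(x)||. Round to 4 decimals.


Step 1: Compute ||x||.
||x|| = 6.3454
Step 2: Compute scaling factor.
scale = max(0, 1 - 2.57/6.3454) = 0.595
Step 3: prox(x) = [3.7485, -0.4497]
||prox(x)|| = 3.7754
Step 4: Proximal objective.
0.5*||prox-x||^2 = 3.3025
lambda*||prox|| = 9.7028
Total = 13.0052


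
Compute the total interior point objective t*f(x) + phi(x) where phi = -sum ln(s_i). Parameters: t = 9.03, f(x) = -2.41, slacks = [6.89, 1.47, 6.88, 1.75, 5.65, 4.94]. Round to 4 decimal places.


Step 1: Compute log-barrier.
ln values: [1.9301, 0.3853, 1.9286, 0.5596, 1.7317, 1.5974]
phi = -(1.9301 + 0.3853 + 1.9286 + 0.5596 + 1.7317 + 1.5974) = -8.1326
Step 2: Compute augmented objective.
t*f(x) = 9.03*-2.41 = -21.7623
Total = -21.7623 - 8.1326 = -29.8949


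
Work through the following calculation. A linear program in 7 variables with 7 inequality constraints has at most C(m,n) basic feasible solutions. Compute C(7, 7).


Each vertex corresponds to some choice of n active constraints out of m, so the number of vertices is at most C(m, n) = m! / (n!(m-n)!).
m = 7, n = 7
Numerator: 7 * 6 * 5 * 4 * 3 * 2 * 1
Denominator: 7! = 5040
C(7, 7) = 1


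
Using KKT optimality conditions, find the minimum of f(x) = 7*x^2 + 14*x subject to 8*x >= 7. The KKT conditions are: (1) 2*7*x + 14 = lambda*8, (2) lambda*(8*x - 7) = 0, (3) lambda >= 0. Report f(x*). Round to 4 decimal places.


Step 1: Try lambda = 0 (constraint inactive).
x_unc = -14/(2*7) = -1.0
Check: 8*-1.0 = -8.0 < 7 -- violated!
Step 2: Constraint must be active: 8*x = 7
x* = 7/8 = 0.875
lambda = (2*7*0.875 + 14)/8 = 3.2813
Step 3: Compute optimal value.
f(x*) = 7*0.875^2 + 14*0.875 = 17.6094


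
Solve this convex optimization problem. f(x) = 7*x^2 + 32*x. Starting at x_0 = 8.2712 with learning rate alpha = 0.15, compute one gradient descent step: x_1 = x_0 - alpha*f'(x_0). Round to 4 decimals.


We compute the gradient at x_0 and apply the update.
f'(x) = 14*x + 32
f'(8.2712) = 14*8.2712 + 32 = 147.7968
x_1 = 8.2712 - 0.15*147.7968 = -13.8983


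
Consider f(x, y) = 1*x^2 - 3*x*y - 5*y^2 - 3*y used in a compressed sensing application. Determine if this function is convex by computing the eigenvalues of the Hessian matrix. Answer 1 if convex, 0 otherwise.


The Hessian of f(x,y) = 1*x^2 - 3*x*y - 5*y^2 - 3*y is:
H = [[2, -3], [-3, -10]]
Trace = 2 - 10 = -8
Determinant = 2*-10 - (-3)^2 = -29
Discriminant = (-8)^2 - 4*-29 = 180.0
Eigenvalues: lambda_1 = -10.7082, lambda_2 = 2.7082
The function is not convex.

0


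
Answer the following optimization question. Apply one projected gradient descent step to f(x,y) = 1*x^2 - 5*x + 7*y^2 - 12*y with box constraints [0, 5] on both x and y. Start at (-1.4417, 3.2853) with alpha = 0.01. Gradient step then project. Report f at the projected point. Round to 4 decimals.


Step 1: Compute gradient at (-1.4417, 3.2853).
grad_x = 2*1*-1.4417 - 5 = -7.8834
grad_y = 2*7*3.2853 - 12 = 33.9942
Step 2: Gradient step.
x_raw = -1.4417 - 0.01*-7.8834 = -1.3629
y_raw = 3.2853 - 0.01*33.9942 = 2.9454
Step 3: Project onto [0, 5].
x_proj = clip(-1.3629) = 0.0
y_proj = clip(2.9454) = 2.9454
Step 4: Evaluate f.
f(0.0, 2.9454) = 25.3816


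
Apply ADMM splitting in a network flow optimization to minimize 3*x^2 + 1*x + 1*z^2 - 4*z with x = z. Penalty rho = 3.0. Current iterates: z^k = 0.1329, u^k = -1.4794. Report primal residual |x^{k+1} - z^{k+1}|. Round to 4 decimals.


ADMM iteration with rho = 3.0, z^k = 0.1329, u^k = -1.4794
Step 1: x-update.
Minimize 3*x^2 + 1*x + (3.0/2)*(x - 0.1329 - 1.4794)^2
FOC: (2*3 + 3.0)*x = -1 + 3.0*(0.1329 + 1.4794)
x^{k+1} = 0.4263
Step 2: z-update.
Minimize 1*z^2 - 4*z + (3.0/2)*(0.4263 - z - 1.4794)^2
FOC: (2*1 + 3.0)*z = 4 + 3.0*(0.4263 - 1.4794)
z^{k+1} = 0.1682
Step 3: u-update.
u^{k+1} = -1.4794 + 0.4263 - 0.1682 = -1.2212
Step 4: Primal residual = |0.4263 - 0.1682| = 0.2582


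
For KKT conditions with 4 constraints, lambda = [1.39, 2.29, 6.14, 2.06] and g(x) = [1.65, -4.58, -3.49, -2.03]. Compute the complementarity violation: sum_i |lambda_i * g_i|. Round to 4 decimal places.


KKT complementary slackness check:
lambda_1 * g_1 = 1.39 * 1.65 = 2.2935
lambda_2 * g_2 = 2.29 * -4.58 = -10.4882
lambda_3 * g_3 = 6.14 * -3.49 = -21.4286
lambda_4 * g_4 = 2.06 * -2.03 = -4.1818
Total violation = 2.2935 + 10.4882 + 21.4286 + 4.1818 = 38.3921


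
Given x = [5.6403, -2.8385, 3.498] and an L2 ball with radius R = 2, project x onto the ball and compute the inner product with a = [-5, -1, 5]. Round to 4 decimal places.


Step 1: Compute ||x|| (intermediates to 6 decimals).
||x|| = sqrt(5.6403^2 + (-2.8385)^2 + 3.498^2) = 7.218453
Step 2: Project.
Since ||x|| > R, scale = R/||x|| = 2/7.218453 = 0.277068, proj(x) = scale * x
proj(x) = [1.562747, -0.786458, 0.969184]
Step 3: Dot product.
a^T * proj(x) = -5*1.562747 - 1*(-0.786458) + 5*0.969184 = -2.1814


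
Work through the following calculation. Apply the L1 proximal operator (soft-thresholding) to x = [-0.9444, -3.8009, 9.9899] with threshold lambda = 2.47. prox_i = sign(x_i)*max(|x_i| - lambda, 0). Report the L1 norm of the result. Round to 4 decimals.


Soft-thresholding with lambda = 2.47:
prox(-0.9444) = sign(-0.9444)*max(|-0.9444| - 2.47, 0) = 0.0
prox(-3.8009) = sign(-3.8009)*max(|-3.8009| - 2.47, 0) = -1.3309
prox(9.9899) = sign(9.9899)*max(|9.9899| - 2.47, 0) = 7.5199
prox(x) = [0.0, -1.3309, 7.5199]
||prox(x)||_1 = 0.0 + 1.3309 + 7.5199 = 8.8508


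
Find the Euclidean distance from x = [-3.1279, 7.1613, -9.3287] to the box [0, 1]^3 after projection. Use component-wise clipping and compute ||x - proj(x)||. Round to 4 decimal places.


Project each component onto [0, 1].
clip(-3.1279) = 0.0, clip(7.1613) = 1.0, clip(-9.3287) = 0.0
Projection = [0.0, 1.0, 0.0]
Squared diffs: [9.7838, 37.9616, 87.0246]
Distance = sqrt(134.77) = 11.609


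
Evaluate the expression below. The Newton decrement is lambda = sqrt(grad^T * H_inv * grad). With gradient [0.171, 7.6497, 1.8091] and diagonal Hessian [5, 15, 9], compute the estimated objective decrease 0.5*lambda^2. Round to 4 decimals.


Step 1: H is diagonal, so H^(-1) * g = [0.0342, 0.51, 0.201].
Step 2: g^T H^(-1) g = sum_i g_i^2 / H_ii
  = (0.171)^2/5 + (7.6497)^2/15 + (1.8091)^2/9
  = 0.0058 + 3.9012 + 0.3636 = 4.2707
Step 3: Objective decrease = 0.5 * g^T H^(-1) g = 2.1353


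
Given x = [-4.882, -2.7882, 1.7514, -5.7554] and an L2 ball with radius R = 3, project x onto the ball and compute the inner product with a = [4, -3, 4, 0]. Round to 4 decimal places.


Step 1: Compute ||x|| (intermediates to 6 decimals).
||x|| = sqrt((-4.882)^2 + (-2.7882)^2 + 1.7514^2 + (-5.7554)^2) = 8.234076
Step 2: Project.
Since ||x|| > R, scale = R/||x|| = 3/8.234076 = 0.36434, proj(x) = scale * x
proj(x) = [-1.778708, -1.015853, 0.638105, -2.096922]
Step 3: Dot product.
a^T * proj(x) = 4*(-1.778708) - 3*(-1.015853) + 4*0.638105 + 0*(-2.096922) = -1.5149


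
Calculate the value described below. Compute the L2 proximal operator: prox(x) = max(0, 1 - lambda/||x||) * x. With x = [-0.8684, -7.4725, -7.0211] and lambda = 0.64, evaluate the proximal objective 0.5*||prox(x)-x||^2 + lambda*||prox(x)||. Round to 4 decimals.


Step 1: Compute ||x||.
||x|| = 10.2902
Step 2: Compute scaling factor.
scale = max(0, 1 - 0.64/10.2902) = 0.9378
Step 3: prox(x) = [-0.8144, -7.0077, -6.5844]
||prox(x)|| = 9.6502
Step 4: Proximal objective.
0.5*||prox-x||^2 = 0.2048
lambda*||prox|| = 6.1761
Total = 6.3809


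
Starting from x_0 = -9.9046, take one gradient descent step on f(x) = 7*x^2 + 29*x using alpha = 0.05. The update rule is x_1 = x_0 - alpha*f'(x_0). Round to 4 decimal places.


We compute the gradient at x_0 and apply the update.
f'(x) = 14*x + 29
f'(-9.9046) = 14*-9.9046 + 29 = -109.6644
x_1 = -9.9046 - 0.05*-109.6644 = -4.4214


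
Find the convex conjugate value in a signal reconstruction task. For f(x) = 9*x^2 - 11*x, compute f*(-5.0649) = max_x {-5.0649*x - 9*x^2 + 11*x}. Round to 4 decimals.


f*(y) = sup_x {y*x - a*x^2 - b*x} = sup_x {(y-b)*x - a*x^2}
FOC: (y - b) - 2a*x = 0 => x* = (y - b)/(2a)
x* = (-5.0649 + 11)/(2*9) = 0.3297
f*(-5.0649) = (y-b)^2/(4a) = (-5.0649 + 11)^2/(4*9)
= 35.2254/36 = 0.9785


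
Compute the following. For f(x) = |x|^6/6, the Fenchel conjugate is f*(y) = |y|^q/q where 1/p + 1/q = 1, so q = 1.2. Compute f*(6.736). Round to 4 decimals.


The conjugate exponent q satisfies 1/p + 1/q = 1.
p = 6, so q = 6/(6 - 1) = 1.2
|y|^q = 6.736^1.2 = 9.8647
f*(6.736) = 9.8647 / 1.2 = 8.2206


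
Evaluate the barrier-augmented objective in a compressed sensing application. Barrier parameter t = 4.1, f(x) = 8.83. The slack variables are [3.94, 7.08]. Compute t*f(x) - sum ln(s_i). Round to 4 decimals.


Step 1: Compute log-barrier.
ln values: [1.3712, 1.9573]
phi = -(1.3712 + 1.9573) = -3.3285
Step 2: Compute augmented objective.
t*f(x) = 4.1*8.83 = 36.203
Total = 36.203 - 3.3285 = 32.8745


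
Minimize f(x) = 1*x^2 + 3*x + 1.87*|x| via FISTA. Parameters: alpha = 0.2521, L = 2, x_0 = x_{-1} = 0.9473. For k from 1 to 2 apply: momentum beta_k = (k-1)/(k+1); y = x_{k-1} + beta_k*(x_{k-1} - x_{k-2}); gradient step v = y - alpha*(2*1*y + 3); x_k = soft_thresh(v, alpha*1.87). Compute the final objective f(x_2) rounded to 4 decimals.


FISTA on f(x) = 1*x^2 + 3*x + 1.87*|x|
L = 2, alpha = 0.2521
Iteration 1: beta = 0.0, y = 0.9473 + 0.0*(0.9473 - 0.9473) = 0.9473
  grad(y) = 4.8946, v = y - alpha*grad = -0.2866
  prox(v) = soft_thresh(-0.2866, 0.4714) = 0.0
Iteration 2: beta = 0.3333, y = 0.0 + 0.3333*(0.0 - 0.9473) = -0.3158
  grad(y) = 2.3685, v = y - alpha*grad = -0.9129
  prox(v) = soft_thresh(-0.9129, 0.4714) = -0.4414
f(x_2) = 1*(-0.4414)^2 + 3*(-0.4414) + 1.87*|-0.4414| = -0.304


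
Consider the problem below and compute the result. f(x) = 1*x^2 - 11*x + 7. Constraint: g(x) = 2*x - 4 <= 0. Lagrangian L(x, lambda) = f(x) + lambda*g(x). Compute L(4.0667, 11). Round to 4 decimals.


Step 1: Evaluate f(x).
f(4.0667) = 1*4.0667^2 - 11*4.0667 + 7 = -21.1957
Step 2: Evaluate g(x).
g(4.0667) = 2*4.0667 - 4 = 4.1334
Step 3: Compute Lagrangian.
L = -21.1957 + 11*4.1334 = 24.2717


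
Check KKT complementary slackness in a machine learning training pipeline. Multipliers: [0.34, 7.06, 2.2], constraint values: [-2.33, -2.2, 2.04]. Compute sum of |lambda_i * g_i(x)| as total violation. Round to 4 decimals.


KKT complementary slackness check:
lambda_1 * g_1 = 0.34 * -2.33 = -0.7922
lambda_2 * g_2 = 7.06 * -2.2 = -15.532
lambda_3 * g_3 = 2.2 * 2.04 = 4.488
Total violation = 0.7922 + 15.532 + 4.488 = 20.8122


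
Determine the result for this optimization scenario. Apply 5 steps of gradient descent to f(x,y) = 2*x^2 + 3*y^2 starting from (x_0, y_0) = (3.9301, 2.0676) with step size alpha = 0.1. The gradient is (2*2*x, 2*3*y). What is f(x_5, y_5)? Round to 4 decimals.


Gradient descent on f(x,y) = 2*x^2 + 3*y^2.
Starting point: (3.9301, 2.0676), alpha = 0.1
Step 1: grad_x = 2*2*3.9301 = 15.7204, grad_y = 2*3*2.0676 = 12.4056
  x_1 = 3.9301 - 0.1*15.7204 = 2.3581
  y_1 = 2.0676 - 0.1*12.4056 = 0.827
Step 2: grad_x = 2*2*2.3581 = 9.4322, grad_y = 2*3*0.827 = 4.9622
  x_2 = 2.3581 - 0.1*9.4322 = 1.4148
  y_2 = 0.827 - 0.1*4.9622 = 0.3308
Step 3: grad_x = 2*2*1.4148 = 5.6593, grad_y = 2*3*0.3308 = 1.9849
  x_3 = 1.4148 - 0.1*5.6593 = 0.8489
  y_3 = 0.3308 - 0.1*1.9849 = 0.1323
Step 4: grad_x = 2*2*0.8489 = 3.3956, grad_y = 2*3*0.1323 = 0.794
  x_4 = 0.8489 - 0.1*3.3956 = 0.5093
  y_4 = 0.1323 - 0.1*0.794 = 0.0529
Step 5: grad_x = 2*2*0.5093 = 2.0374, grad_y = 2*3*0.0529 = 0.3176
  x_5 = 0.5093 - 0.1*2.0374 = 0.3056
  y_5 = 0.0529 - 0.1*0.3176 = 0.0212
f(0.3056, 0.0212) = 2*0.3056^2 + 3*0.0212^2 = 0.1881


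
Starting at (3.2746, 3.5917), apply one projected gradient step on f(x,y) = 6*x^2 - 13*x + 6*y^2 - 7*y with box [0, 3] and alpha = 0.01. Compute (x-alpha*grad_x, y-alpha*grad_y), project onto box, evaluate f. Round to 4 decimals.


Step 1: Compute gradient at (3.2746, 3.5917).
grad_x = 2*6*3.2746 - 13 = 26.2952
grad_y = 2*6*3.5917 - 7 = 36.1004
Step 2: Gradient step.
x_raw = 3.2746 - 0.01*26.2952 = 3.0116
y_raw = 3.5917 - 0.01*36.1004 = 3.2307
Step 3: Project onto [0, 3].
x_proj = clip(3.0116) = 3.0
y_proj = clip(3.2307) = 3.0
Step 4: Evaluate f.
f(3.0, 3.0) = 48.0


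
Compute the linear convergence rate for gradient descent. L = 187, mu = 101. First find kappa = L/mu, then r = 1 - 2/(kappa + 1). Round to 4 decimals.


Step 1: Compute the condition number.
kappa = L/mu = 187/101 = 1.8515
Step 2: Compute the convergence rate.
r = 1 - 2/(kappa + 1) = 1 - 2*mu/(L + mu) = (L - mu)/(L + mu) = 86/288 = 0.2986


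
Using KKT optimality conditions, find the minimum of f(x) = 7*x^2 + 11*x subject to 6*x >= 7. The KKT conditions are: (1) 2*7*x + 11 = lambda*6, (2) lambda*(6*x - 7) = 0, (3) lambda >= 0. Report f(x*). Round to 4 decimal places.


Step 1: Try lambda = 0 (constraint inactive).
x_unc = -11/(2*7) = -0.7857
Check: 6*-0.7857 = -4.7142 < 7 -- violated!
Step 2: Constraint must be active: 6*x = 7
x* = 7/6 = 1.1667 (rounded; the exact value 7/6 is used below)
lambda = (2*7*(7/6) + 11)/6 = 4.5556
Step 3: Compute optimal value.
f(x*) = 7*(7/6)^2 + 11*(7/6) = 22.3611


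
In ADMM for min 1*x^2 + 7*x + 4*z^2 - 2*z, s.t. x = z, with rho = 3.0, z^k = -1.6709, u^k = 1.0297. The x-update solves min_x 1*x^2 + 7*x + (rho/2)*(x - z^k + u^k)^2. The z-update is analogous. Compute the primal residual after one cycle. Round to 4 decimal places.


ADMM iteration with rho = 3.0, z^k = -1.6709, u^k = 1.0297
Step 1: x-update.
Minimize 1*x^2 + 7*x + (3.0/2)*(x + 1.6709 + 1.0297)^2
FOC: (2*1 + 3.0)*x = -7 + 3.0*(-1.6709 - 1.0297)
x^{k+1} = -3.0204
Step 2: z-update.
Minimize 4*z^2 - 2*z + (3.0/2)*(-3.0204 - z + 1.0297)^2
FOC: (2*4 + 3.0)*z = 2 + 3.0*(-3.0204 + 1.0297)
z^{k+1} = -0.3611
Step 3: u-update.
u^{k+1} = 1.0297 - 3.0204 + 0.3611 = -1.6296
Step 4: Primal residual = |-3.0204 + 0.3611| = 2.6593


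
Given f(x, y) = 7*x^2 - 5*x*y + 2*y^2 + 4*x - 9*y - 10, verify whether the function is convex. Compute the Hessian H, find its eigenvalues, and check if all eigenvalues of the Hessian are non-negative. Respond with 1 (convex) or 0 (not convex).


The Hessian of f(x,y) = 7*x^2 - 5*x*y + 2*y^2 + 4*x - 9*y - 10 is:
H = [[14, -5], [-5, 4]]
Trace = 14 + 4 = 18
Determinant = 14*4 - (-5)^2 = 31
Discriminant = (18)^2 - 4*31 = 200.0
Eigenvalues: lambda_1 = 1.9289, lambda_2 = 16.0711
The function is convex.

1


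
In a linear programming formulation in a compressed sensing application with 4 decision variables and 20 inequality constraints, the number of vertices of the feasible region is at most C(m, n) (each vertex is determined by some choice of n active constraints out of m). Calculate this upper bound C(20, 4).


Each vertex corresponds to some choice of n active constraints out of m, so the number of vertices is at most C(m, n) = m! / (n!(m-n)!).
m = 20, n = 4
Numerator: 20 * 19 * 18 * 17
Denominator: 4! = 24
C(20, 4) = 4845


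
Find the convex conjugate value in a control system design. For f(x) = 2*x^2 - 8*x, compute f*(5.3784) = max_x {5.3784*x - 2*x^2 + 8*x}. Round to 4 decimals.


f*(y) = sup_x {y*x - a*x^2 - b*x} = sup_x {(y-b)*x - a*x^2}
FOC: (y - b) - 2a*x = 0 => x* = (y - b)/(2a)
x* = (5.3784 + 8)/(2*2) = 3.3446
f*(5.3784) = (y-b)^2/(4a) = (5.3784 + 8)^2/(4*2)
= 178.9816/8 = 22.3727


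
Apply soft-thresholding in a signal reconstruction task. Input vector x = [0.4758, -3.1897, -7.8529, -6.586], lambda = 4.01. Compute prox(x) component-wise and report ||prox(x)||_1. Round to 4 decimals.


Soft-thresholding with lambda = 4.01:
prox(0.4758) = sign(0.4758)*max(|0.4758| - 4.01, 0) = 0.0
prox(-3.1897) = sign(-3.1897)*max(|-3.1897| - 4.01, 0) = 0.0
prox(-7.8529) = sign(-7.8529)*max(|-7.8529| - 4.01, 0) = -3.8429
prox(-6.586) = sign(-6.586)*max(|-6.586| - 4.01, 0) = -2.576
prox(x) = [0.0, 0.0, -3.8429, -2.576]
||prox(x)||_1 = 0.0 + 0.0 + 3.8429 + 2.576 = 6.4189


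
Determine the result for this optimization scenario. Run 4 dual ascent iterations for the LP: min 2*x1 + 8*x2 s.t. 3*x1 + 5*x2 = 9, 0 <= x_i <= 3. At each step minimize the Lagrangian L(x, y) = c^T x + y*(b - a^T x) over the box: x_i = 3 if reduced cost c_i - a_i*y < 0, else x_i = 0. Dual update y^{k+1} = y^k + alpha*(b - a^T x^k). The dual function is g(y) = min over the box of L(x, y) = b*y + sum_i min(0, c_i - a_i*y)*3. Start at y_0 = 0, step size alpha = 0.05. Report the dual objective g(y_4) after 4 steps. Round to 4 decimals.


Dual ascent for LP: min 2*x1 + 8*x2, 3*x1 + 5*x2 = 9, 0 <= x_i <= 3
Step 1: y^k = 0.0, reduced costs: (2.0, 8.0)
  x^k = (0.0, 0.0), subgradient = b - a^T x = 9.0
  y^{k+1} = 0.0 + 0.05*9.0 = 0.45
Step 2: y^k = 0.45, reduced costs: (0.65, 5.75)
  x^k = (0.0, 0.0), subgradient = b - a^T x = 9.0
  y^{k+1} = 0.45 + 0.05*9.0 = 0.9
Step 3: y^k = 0.9, reduced costs: (-0.7, 3.5)
  x^k = (3.0, 0.0), subgradient = b - a^T x = 0.0
  y^{k+1} = 0.9 + 0.05*0.0 = 0.9
Step 4: y^k = 0.9, reduced costs: (-0.7, 3.5)
  x^k = (3.0, 0.0), subgradient = b - a^T x = 0.0
  y^{k+1} = 0.9 + 0.05*0.0 = 0.9
Dual objective at y_4 = 0.9: reduced costs (-0.7, 3.5), box minimizer x = (3.0, 0.0)
g(y_4) = b*y + (c1 - a1*y)*x1 + (c2 - a2*y)*x2 = 9*0.9 + (-0.7)*3.0 + 3.5*0.0 = 8.1 - 2.1 + 0.0 = 6.0
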